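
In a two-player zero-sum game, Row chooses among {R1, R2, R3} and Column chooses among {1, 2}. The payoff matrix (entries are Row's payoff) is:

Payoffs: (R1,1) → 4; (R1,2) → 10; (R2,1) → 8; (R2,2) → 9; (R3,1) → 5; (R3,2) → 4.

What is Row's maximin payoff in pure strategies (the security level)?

Row minima: R1 → 4, R2 → 8, R3 → 4.
The best of these is 8.

8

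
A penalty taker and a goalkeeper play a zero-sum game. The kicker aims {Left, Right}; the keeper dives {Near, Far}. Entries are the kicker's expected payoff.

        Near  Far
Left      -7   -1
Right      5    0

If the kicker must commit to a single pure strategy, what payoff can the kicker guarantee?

0

Row minima: Left → -7, Right → 0.
The best of these is 0.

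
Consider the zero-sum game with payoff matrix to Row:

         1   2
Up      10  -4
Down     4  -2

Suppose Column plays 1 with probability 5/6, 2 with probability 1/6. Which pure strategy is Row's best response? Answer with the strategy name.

Up

Expected payoff of Up: (5/6)·10 + (1/6)·(-4) = 23/3.
Expected payoff of Down: (5/6)·4 + (1/6)·(-2) = 3.
The largest is 23/3, so Row's best response is Up.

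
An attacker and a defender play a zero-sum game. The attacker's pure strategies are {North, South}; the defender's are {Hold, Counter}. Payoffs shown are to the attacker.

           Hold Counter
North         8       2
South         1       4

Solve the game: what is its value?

10/3

Row minima: North → 2, South → 1; maximin = 2.
Column maxima: Hold → 8, Counter → 4; minimax = 4.
2 ≠ 4, so there is no saddle point; optimal play is mixed.
Let the attacker play North with probability p. Expected payoff against Hold: 8p + 1(1−p) = 7p + 1; against Counter: 2p + 4(1−p) = −2p + 4.
Setting these equal: 7p + 1 = −2p + 4 ⇒ 9p = 3 ⇒ p = 1/3, and the value is (7)·(1/3) + 1 = 10/3.
For the defender: with q = P(Hold), equating North's and South's payoffs gives 6q + 2 = −3q + 4 ⇒ q = 2/9.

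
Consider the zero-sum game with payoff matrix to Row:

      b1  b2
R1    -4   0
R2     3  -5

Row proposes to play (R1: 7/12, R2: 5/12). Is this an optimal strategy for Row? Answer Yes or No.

No

Against b1 this mix gives (7/12)·(-4) + (5/12)·3 = -13/12.
Against b2 this mix gives (7/12)·0 + (5/12)·(-5) = -25/12.
Column will play b2, holding Row to -25/12. Shifting weight toward the row that does better against b2 would raise this floor (the equalizing mix achieves -5/3 against both b2 and b1), so the proposed strategy is not optimal.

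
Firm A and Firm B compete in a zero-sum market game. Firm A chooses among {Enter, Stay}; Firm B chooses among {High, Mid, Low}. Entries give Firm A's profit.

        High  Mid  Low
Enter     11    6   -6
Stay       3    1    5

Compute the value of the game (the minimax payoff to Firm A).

Row minima: Enter → -6, Stay → 1; maximin = 1.
Column maxima: High → 11, Mid → 6, Low → 5; minimax = 5.
1 ≠ 5, so there is no saddle point; optimal play is mixed.
High is strictly dominated by Mid (it gives Firm A strictly more in every row), so Firm B never plays it.
On the remaining 2×2 (Enter, Stay vs Mid, Low):
Let Firm A play Enter with probability p. Expected payoff against Mid: 6p + 1(1−p) = 5p + 1; against Low: (-6)p + 5(1−p) = −11p + 5.
Setting these equal: 5p + 1 = −11p + 5 ⇒ 16p = 4 ⇒ p = 1/4, and the value is (5)·(1/4) + 1 = 9/4.
For Firm B: with q = P(Mid), equating Enter's and Stay's payoffs gives 12q − 6 = −4q + 5 ⇒ q = 11/16.

9/4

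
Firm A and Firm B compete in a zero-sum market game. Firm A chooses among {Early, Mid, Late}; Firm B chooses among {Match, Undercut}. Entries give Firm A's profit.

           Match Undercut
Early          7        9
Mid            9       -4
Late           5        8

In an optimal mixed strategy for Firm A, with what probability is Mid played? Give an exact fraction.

2/15

Row minima: Early → 7, Mid → -4, Late → 5; maximin = 7.
Column maxima: Match → 9, Undercut → 9; minimax = 9.
7 ≠ 9, so there is no saddle point; optimal play is mixed.
Late is strictly dominated by Early, so Firm A never plays it.
On the remaining 2×2 (Early, Mid vs Match, Undercut):
Let Firm A play Early with probability p. Expected payoff against Match: 7p + 9(1−p) = −2p + 9; against Undercut: 9p + (-4)(1−p) = 13p − 4.
Setting these equal: −2p + 9 = 13p − 4 ⇒ −15p = -13 ⇒ p = 13/15, and the value is (-2)·(13/15) + 9 = 109/15.
For Firm B: with q = P(Match), equating Early's and Mid's payoffs gives −2q + 9 = 13q − 4 ⇒ q = 13/15.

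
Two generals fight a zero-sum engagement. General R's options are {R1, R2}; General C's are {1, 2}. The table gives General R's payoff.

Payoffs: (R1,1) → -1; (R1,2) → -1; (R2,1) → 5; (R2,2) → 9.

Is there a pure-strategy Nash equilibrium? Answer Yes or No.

Yes

Row minima: R1 → -1, R2 → 5; maximin = 5.
Column maxima: 1 → 5, 2 → 9; minimax = 5.
maximin = minimax = 5, so a saddle point exists.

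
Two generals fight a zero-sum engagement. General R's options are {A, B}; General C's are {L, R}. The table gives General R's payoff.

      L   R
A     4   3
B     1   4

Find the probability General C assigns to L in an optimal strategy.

1/4

Row minima: A → 3, B → 1; maximin = 3.
Column maxima: L → 4, R → 4; minimax = 4.
3 ≠ 4, so there is no saddle point; optimal play is mixed.
Let General R play A with probability p. Expected payoff against L: 4p + 1(1−p) = 3p + 1; against R: 3p + 4(1−p) = −p + 4.
Setting these equal: 3p + 1 = −p + 4 ⇒ 4p = 3 ⇒ p = 3/4, and the value is (3)·(3/4) + 1 = 13/4.
For General C: with q = P(L), equating A's and B's payoffs gives q + 3 = −3q + 4 ⇒ q = 1/4.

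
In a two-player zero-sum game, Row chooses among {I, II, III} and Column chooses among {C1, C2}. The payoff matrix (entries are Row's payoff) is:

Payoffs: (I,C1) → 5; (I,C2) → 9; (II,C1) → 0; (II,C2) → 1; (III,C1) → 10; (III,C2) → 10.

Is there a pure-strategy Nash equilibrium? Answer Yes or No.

Row minima: I → 5, II → 0, III → 10; maximin = 10.
Column maxima: C1 → 10, C2 → 10; minimax = 10.
maximin = minimax = 10, so a saddle point exists.

Yes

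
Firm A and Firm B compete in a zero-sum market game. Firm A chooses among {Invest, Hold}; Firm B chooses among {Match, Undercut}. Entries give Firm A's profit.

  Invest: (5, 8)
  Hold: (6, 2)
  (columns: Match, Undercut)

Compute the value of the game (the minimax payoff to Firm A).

Row minima: Invest → 5, Hold → 2; maximin = 5.
Column maxima: Match → 6, Undercut → 8; minimax = 6.
5 ≠ 6, so there is no saddle point; optimal play is mixed.
Let Firm A play Invest with probability p. Expected payoff against Match: 5p + 6(1−p) = −p + 6; against Undercut: 8p + 2(1−p) = 6p + 2.
Setting these equal: −p + 6 = 6p + 2 ⇒ −7p = -4 ⇒ p = 4/7, and the value is (-1)·(4/7) + 6 = 38/7.
For Firm B: with q = P(Match), equating Invest's and Hold's payoffs gives −3q + 8 = 4q + 2 ⇒ q = 6/7.

38/7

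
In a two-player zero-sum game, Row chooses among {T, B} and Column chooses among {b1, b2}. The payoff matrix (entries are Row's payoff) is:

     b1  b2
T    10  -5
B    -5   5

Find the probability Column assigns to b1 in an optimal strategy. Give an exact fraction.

Row minima: T → -5, B → -5; maximin = -5.
Column maxima: b1 → 10, b2 → 5; minimax = 5.
-5 ≠ 5, so there is no saddle point; optimal play is mixed.
Let Row play T with probability p. Expected payoff against b1: 10p + (-5)(1−p) = 15p − 5; against b2: (-5)p + 5(1−p) = −10p + 5.
Setting these equal: 15p − 5 = −10p + 5 ⇒ 25p = 10 ⇒ p = 2/5, and the value is (15)·(2/5) − 5 = 1.
For Column: with q = P(b1), equating T's and B's payoffs gives 15q − 5 = −10q + 5 ⇒ q = 2/5.

2/5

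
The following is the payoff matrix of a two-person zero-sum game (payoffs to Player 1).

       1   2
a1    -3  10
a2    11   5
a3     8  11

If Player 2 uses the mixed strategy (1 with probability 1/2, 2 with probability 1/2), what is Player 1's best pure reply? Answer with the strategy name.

a3

Expected payoff of a1: (1/2)·(-3) + (1/2)·10 = 7/2.
Expected payoff of a2: (1/2)·11 + (1/2)·5 = 8.
Expected payoff of a3: (1/2)·8 + (1/2)·11 = 19/2.
The largest is 19/2, so Player 1's best response is a3.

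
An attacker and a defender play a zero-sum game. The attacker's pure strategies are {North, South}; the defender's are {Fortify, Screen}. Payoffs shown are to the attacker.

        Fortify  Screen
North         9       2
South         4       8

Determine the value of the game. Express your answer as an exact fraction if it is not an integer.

Row minima: North → 2, South → 4; maximin = 4.
Column maxima: Fortify → 9, Screen → 8; minimax = 8.
4 ≠ 8, so there is no saddle point; optimal play is mixed.
Let the attacker play North with probability p. Expected payoff against Fortify: 9p + 4(1−p) = 5p + 4; against Screen: 2p + 8(1−p) = −6p + 8.
Setting these equal: 5p + 4 = −6p + 8 ⇒ 11p = 4 ⇒ p = 4/11, and the value is (5)·(4/11) + 4 = 64/11.
For the defender: with q = P(Fortify), equating North's and South's payoffs gives 7q + 2 = −4q + 8 ⇒ q = 6/11.

64/11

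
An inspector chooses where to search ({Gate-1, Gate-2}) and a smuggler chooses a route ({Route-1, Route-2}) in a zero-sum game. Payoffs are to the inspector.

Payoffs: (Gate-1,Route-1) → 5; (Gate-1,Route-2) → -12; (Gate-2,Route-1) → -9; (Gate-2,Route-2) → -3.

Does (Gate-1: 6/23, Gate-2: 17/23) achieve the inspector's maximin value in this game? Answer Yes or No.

Yes

Against Route-1 this mix gives (6/23)·5 + (17/23)·(-9) = -123/23.
Against Route-2 this mix gives (6/23)·(-12) + (17/23)·(-3) = -123/23.
All of the smuggler's active replies (Route-1, Route-2) yield -123/23, and no column does worse for the inspector. The mix makes the smuggler indifferent and guarantees -123/23, so it is optimal.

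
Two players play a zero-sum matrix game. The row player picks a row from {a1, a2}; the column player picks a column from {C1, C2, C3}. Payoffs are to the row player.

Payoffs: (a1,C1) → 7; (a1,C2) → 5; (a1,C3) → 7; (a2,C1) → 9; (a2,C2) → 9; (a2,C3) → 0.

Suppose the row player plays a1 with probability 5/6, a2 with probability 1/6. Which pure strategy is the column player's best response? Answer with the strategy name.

C2

If the column player plays C1, the row player's expected payoff is (5/6)·7 + (1/6)·9 = 22/3.
If the column player plays C2, the row player's expected payoff is (5/6)·5 + (1/6)·9 = 17/3.
If the column player plays C3, the row player's expected payoff is (5/6)·7 + (1/6)·0 = 35/6.
The column player minimizes the row player's payoff; the smallest is 17/3, so the best response is C2.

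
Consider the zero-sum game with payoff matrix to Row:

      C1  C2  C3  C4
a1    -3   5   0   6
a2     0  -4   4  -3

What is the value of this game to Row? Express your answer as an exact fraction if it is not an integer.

Row minima: a1 → -3, a2 → -4; maximin = -3.
Column maxima: C1 → 0, C2 → 5, C3 → 4, C4 → 6; minimax = 0.
-3 ≠ 0, so there is no saddle point; optimal play is mixed.
C3 is strictly dominated by C1 (it gives Row strictly more in every row), so Column never plays it.
C4 is strictly dominated by C2 (it gives Row strictly more in every row), so Column never plays it.
On the remaining 2×2 (a1, a2 vs C1, C2):
Let Row play a1 with probability p. Expected payoff against C1: (-3)p + 0(1−p) = −3p; against C2: 5p + (-4)(1−p) = 9p − 4.
Setting these equal: −3p = 9p − 4 ⇒ −12p = -4 ⇒ p = 1/3, and the value is (-3)·(1/3) = -1.
For Column: with q = P(C1), equating a1's and a2's payoffs gives −8q + 5 = 4q − 4 ⇒ q = 3/4.

-1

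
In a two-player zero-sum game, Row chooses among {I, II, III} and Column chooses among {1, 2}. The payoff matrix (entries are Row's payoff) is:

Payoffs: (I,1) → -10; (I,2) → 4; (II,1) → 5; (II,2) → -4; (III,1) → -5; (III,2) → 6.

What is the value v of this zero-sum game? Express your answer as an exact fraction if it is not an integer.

1/2

Row minima: I → -10, II → -4, III → -5; maximin = -4.
Column maxima: 1 → 5, 2 → 6; minimax = 5.
-4 ≠ 5, so there is no saddle point; optimal play is mixed.
I is strictly dominated by III, so Row never plays it.
On the remaining 2×2 (II, III vs 1, 2):
Let Row play II with probability p. Expected payoff against 1: 5p + (-5)(1−p) = 10p − 5; against 2: (-4)p + 6(1−p) = −10p + 6.
Setting these equal: 10p − 5 = −10p + 6 ⇒ 20p = 11 ⇒ p = 11/20, and the value is (10)·(11/20) − 5 = 1/2.
For Column: with q = P(1), equating II's and III's payoffs gives 9q − 4 = −11q + 6 ⇒ q = 1/2.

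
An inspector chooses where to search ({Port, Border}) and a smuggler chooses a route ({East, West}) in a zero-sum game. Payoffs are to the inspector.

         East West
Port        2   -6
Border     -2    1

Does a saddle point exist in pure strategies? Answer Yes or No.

Row minima: Port → -6, Border → -2; maximin = -2.
Column maxima: East → 2, West → 1; minimax = 1.
-2 ≠ 1, so no pure-strategy equilibrium exists.

No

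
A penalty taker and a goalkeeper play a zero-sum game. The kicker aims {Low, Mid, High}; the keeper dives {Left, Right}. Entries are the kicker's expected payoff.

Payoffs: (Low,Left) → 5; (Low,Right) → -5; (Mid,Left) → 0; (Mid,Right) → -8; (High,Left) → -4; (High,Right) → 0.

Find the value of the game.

Row minima: Low → -5, Mid → -8, High → -4; maximin = -4.
Column maxima: Left → 5, Right → 0; minimax = 0.
-4 ≠ 0, so there is no saddle point; optimal play is mixed.
Mid is strictly dominated by Low, so the kicker never plays it.
On the remaining 2×2 (Low, High vs Left, Right):
Let the kicker play Low with probability p. Expected payoff against Left: 5p + (-4)(1−p) = 9p − 4; against Right: (-5)p + 0(1−p) = −5p.
Setting these equal: 9p − 4 = −5p ⇒ 14p = 4 ⇒ p = 2/7, and the value is (9)·(2/7) − 4 = -10/7.
For the keeper: with q = P(Left), equating Low's and High's payoffs gives 10q − 5 = −4q ⇒ q = 5/14.

-10/7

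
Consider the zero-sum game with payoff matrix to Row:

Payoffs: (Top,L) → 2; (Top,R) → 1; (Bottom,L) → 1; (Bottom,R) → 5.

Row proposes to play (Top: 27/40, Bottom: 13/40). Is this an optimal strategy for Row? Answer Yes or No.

Against L this mix gives (27/40)·2 + (13/40)·1 = 67/40.
Against R this mix gives (27/40)·1 + (13/40)·5 = 23/10.
Column will play L, holding Row to 67/40. Shifting weight toward the row that does better against L would raise this floor (the equalizing mix achieves 9/5 against both L and R), so the proposed strategy is not optimal.

No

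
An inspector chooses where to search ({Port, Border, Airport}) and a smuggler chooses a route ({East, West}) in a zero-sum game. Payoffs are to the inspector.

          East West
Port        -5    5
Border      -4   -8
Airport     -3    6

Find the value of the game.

Row minima: Port → -5, Border → -8, Airport → -3; maximin = -3.
Column maxima: East → -3, West → 6; minimax = -3.
Since maximin = minimax = -3, there is a saddle point and the value is -3.

-3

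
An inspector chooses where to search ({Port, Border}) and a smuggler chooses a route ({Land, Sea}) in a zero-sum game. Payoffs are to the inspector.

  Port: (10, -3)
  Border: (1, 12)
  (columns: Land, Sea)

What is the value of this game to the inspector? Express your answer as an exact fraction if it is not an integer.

Row minima: Port → -3, Border → 1; maximin = 1.
Column maxima: Land → 10, Sea → 12; minimax = 10.
1 ≠ 10, so there is no saddle point; optimal play is mixed.
Let the inspector play Port with probability p. Expected payoff against Land: 10p + 1(1−p) = 9p + 1; against Sea: (-3)p + 12(1−p) = −15p + 12.
Setting these equal: 9p + 1 = −15p + 12 ⇒ 24p = 11 ⇒ p = 11/24, and the value is (9)·(11/24) + 1 = 41/8.
For the smuggler: with q = P(Land), equating Port's and Border's payoffs gives 13q − 3 = −11q + 12 ⇒ q = 5/8.

41/8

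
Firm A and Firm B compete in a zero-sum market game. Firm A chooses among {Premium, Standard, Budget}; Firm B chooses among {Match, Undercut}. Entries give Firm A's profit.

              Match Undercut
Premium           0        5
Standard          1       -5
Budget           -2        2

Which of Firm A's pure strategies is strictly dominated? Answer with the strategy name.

Premium gives a strictly higher payoff than Budget against every column: 0 > -2, 5 > 2.
So Budget is strictly dominated and Firm A never plays it.

Budget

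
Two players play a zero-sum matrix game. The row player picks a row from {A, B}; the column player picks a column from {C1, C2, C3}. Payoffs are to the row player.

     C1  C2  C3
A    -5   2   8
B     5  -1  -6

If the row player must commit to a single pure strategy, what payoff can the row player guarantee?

Row minima: A → -5, B → -6.
The best of these is -5.

-5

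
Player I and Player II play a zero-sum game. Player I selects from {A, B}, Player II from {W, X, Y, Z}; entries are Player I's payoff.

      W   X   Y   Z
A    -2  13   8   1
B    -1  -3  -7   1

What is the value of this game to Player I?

Row minima: A → -2, B → -7; maximin = -2.
Column maxima: W → -1, X → 13, Y → 8, Z → 1; minimax = -1.
-2 ≠ -1, so there is no saddle point; optimal play is mixed.
X is strictly dominated by Y (it gives Player I strictly more in every row), so Player II never plays it.
Z is strictly dominated by W (it gives Player I strictly more in every row), so Player II never plays it.
On the remaining 2×2 (A, B vs W, Y):
Let Player I play A with probability p. Expected payoff against W: (-2)p + (-1)(1−p) = −p − 1; against Y: 8p + (-7)(1−p) = 15p − 7.
Setting these equal: −p − 1 = 15p − 7 ⇒ −16p = -6 ⇒ p = 3/8, and the value is (-1)·(3/8) − 1 = -11/8.
For Player II: with q = P(W), equating A's and B's payoffs gives −10q + 8 = 6q − 7 ⇒ q = 15/16.

-11/8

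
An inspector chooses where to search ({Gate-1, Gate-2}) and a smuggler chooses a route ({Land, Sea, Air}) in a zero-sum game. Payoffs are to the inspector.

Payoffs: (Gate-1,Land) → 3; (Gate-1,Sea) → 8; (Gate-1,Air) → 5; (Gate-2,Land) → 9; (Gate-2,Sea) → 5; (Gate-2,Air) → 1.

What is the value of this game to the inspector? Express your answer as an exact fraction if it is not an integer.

Row minima: Gate-1 → 3, Gate-2 → 1; maximin = 3.
Column maxima: Land → 9, Sea → 8, Air → 5; minimax = 5.
3 ≠ 5, so there is no saddle point; optimal play is mixed.
Sea is strictly dominated by Air (it gives the inspector strictly more in every row), so the smuggler never plays it.
On the remaining 2×2 (Gate-1, Gate-2 vs Land, Air):
Let the inspector play Gate-1 with probability p. Expected payoff against Land: 3p + 9(1−p) = −6p + 9; against Air: 5p + 1(1−p) = 4p + 1.
Setting these equal: −6p + 9 = 4p + 1 ⇒ −10p = -8 ⇒ p = 4/5, and the value is (-6)·(4/5) + 9 = 21/5.
For the smuggler: with q = P(Land), equating Gate-1's and Gate-2's payoffs gives −2q + 5 = 8q + 1 ⇒ q = 2/5.

21/5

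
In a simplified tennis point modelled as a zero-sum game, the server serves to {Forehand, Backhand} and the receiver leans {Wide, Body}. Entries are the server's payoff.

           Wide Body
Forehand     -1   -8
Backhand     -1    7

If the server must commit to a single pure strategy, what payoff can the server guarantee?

Row minima: Forehand → -8, Backhand → -1.
The best of these is -1.

-1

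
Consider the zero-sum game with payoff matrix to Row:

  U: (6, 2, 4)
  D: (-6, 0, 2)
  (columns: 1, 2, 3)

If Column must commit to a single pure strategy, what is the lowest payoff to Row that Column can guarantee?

Column maxima: 1 → 6, 2 → 2, 3 → 4.
The smallest of these is 2.

2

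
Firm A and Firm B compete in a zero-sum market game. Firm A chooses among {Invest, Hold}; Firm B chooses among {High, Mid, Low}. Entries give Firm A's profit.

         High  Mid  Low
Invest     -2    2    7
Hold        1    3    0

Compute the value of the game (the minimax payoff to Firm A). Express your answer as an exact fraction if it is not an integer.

Row minima: Invest → -2, Hold → 0; maximin = 0.
Column maxima: High → 1, Mid → 3, Low → 7; minimax = 1.
0 ≠ 1, so there is no saddle point; optimal play is mixed.
Mid is strictly dominated by High (it gives Firm A strictly more in every row), so Firm B never plays it.
On the remaining 2×2 (Invest, Hold vs High, Low):
Let Firm A play Invest with probability p. Expected payoff against High: (-2)p + 1(1−p) = −3p + 1; against Low: 7p + 0(1−p) = 7p.
Setting these equal: −3p + 1 = 7p ⇒ −10p = -1 ⇒ p = 1/10, and the value is (-3)·(1/10) + 1 = 7/10.
For Firm B: with q = P(High), equating Invest's and Hold's payoffs gives −9q + 7 = q ⇒ q = 7/10.

7/10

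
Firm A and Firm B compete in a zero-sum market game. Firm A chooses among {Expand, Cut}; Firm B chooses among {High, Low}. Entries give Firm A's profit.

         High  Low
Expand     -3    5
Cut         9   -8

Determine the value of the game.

21/25

Row minima: Expand → -3, Cut → -8; maximin = -3.
Column maxima: High → 9, Low → 5; minimax = 5.
-3 ≠ 5, so there is no saddle point; optimal play is mixed.
Let Firm A play Expand with probability p. Expected payoff against High: (-3)p + 9(1−p) = −12p + 9; against Low: 5p + (-8)(1−p) = 13p − 8.
Setting these equal: −12p + 9 = 13p − 8 ⇒ −25p = -17 ⇒ p = 17/25, and the value is (-12)·(17/25) + 9 = 21/25.
For Firm B: with q = P(High), equating Expand's and Cut's payoffs gives −8q + 5 = 17q − 8 ⇒ q = 13/25.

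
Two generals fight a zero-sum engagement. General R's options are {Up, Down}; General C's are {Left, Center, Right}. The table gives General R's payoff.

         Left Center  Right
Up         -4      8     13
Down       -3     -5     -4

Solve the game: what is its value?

-22/7

Row minima: Up → -4, Down → -5; maximin = -4.
Column maxima: Left → -3, Center → 8, Right → 13; minimax = -3.
-4 ≠ -3, so there is no saddle point; optimal play is mixed.
Right is strictly dominated by Center (it gives General R strictly more in every row), so General C never plays it.
On the remaining 2×2 (Up, Down vs Left, Center):
Let General R play Up with probability p. Expected payoff against Left: (-4)p + (-3)(1−p) = −p − 3; against Center: 8p + (-5)(1−p) = 13p − 5.
Setting these equal: −p − 3 = 13p − 5 ⇒ −14p = -2 ⇒ p = 1/7, and the value is (-1)·(1/7) − 3 = -22/7.
For General C: with q = P(Left), equating Up's and Down's payoffs gives −12q + 8 = 2q − 5 ⇒ q = 13/14.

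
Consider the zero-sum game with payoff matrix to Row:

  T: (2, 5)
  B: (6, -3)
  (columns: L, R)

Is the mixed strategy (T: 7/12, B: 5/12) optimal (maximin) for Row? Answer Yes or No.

Against L this mix gives (7/12)·2 + (5/12)·6 = 11/3.
Against R this mix gives (7/12)·5 + (5/12)·(-3) = 5/3.
Column will play R, holding Row to 5/3. Shifting weight toward the row that does better against R would raise this floor (the equalizing mix achieves 3 against both R and L), so the proposed strategy is not optimal.

No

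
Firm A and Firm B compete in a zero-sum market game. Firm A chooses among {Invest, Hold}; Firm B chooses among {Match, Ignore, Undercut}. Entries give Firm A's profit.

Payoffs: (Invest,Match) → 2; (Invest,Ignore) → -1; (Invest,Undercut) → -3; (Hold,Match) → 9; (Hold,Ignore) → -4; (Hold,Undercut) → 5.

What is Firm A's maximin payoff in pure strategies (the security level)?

Row minima: Invest → -3, Hold → -4.
The best of these is -3.

-3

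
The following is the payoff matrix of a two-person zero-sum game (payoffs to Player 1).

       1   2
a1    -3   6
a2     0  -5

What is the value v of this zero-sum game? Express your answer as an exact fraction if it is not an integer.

Row minima: a1 → -3, a2 → -5; maximin = -3.
Column maxima: 1 → 0, 2 → 6; minimax = 0.
-3 ≠ 0, so there is no saddle point; optimal play is mixed.
Let Player 1 play a1 with probability p. Expected payoff against 1: (-3)p + 0(1−p) = −3p; against 2: 6p + (-5)(1−p) = 11p − 5.
Setting these equal: −3p = 11p − 5 ⇒ −14p = -5 ⇒ p = 5/14, and the value is (-3)·(5/14) = -15/14.
For Player 2: with q = P(1), equating a1's and a2's payoffs gives −9q + 6 = 5q − 5 ⇒ q = 11/14.

-15/14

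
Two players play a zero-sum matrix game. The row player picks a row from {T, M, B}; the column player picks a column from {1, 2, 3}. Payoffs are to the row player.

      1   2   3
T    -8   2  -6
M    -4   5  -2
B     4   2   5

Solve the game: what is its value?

28/11

Row minima: T → -8, M → -4, B → 2; maximin = 2.
Column maxima: 1 → 4, 2 → 5, 3 → 5; minimax = 4.
2 ≠ 4, so there is no saddle point; optimal play is mixed.
T is strictly dominated by M, so the row player never plays it.
3 is strictly dominated by 1 (it gives the row player strictly more in every row), so the column player never plays it.
On the remaining 2×2 (M, B vs 1, 2):
Let the row player play M with probability p. Expected payoff against 1: (-4)p + 4(1−p) = −8p + 4; against 2: 5p + 2(1−p) = 3p + 2.
Setting these equal: −8p + 4 = 3p + 2 ⇒ −11p = -2 ⇒ p = 2/11, and the value is (-8)·(2/11) + 4 = 28/11.
For the column player: with q = P(1), equating M's and B's payoffs gives −9q + 5 = 2q + 2 ⇒ q = 3/11.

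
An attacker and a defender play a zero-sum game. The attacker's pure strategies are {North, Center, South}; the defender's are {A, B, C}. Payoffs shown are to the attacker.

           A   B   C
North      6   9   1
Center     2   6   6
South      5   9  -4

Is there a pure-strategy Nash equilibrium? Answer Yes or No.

No

Row minima: North → 1, Center → 2, South → -4; maximin = 2.
Column maxima: A → 6, B → 9, C → 6; minimax = 6.
2 ≠ 6, so no pure-strategy equilibrium exists.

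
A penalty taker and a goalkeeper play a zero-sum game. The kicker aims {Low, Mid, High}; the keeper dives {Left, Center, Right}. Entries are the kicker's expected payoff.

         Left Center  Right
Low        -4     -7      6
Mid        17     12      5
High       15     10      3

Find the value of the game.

Row minima: Low → -7, Mid → 5, High → 3; maximin = 5.
Column maxima: Left → 17, Center → 12, Right → 6; minimax = 6.
5 ≠ 6, so there is no saddle point; optimal play is mixed.
High is strictly dominated by Mid, so the kicker never plays it.
Left is strictly dominated by Center (it gives the kicker strictly more in every row), so the keeper never plays it.
On the remaining 2×2 (Low, Mid vs Center, Right):
Let the kicker play Low with probability p. Expected payoff against Center: (-7)p + 12(1−p) = −19p + 12; against Right: 6p + 5(1−p) = p + 5.
Setting these equal: −19p + 12 = p + 5 ⇒ −20p = -7 ⇒ p = 7/20, and the value is (-19)·(7/20) + 12 = 107/20.
For the keeper: with q = P(Center), equating Low's and Mid's payoffs gives −13q + 6 = 7q + 5 ⇒ q = 1/20.

107/20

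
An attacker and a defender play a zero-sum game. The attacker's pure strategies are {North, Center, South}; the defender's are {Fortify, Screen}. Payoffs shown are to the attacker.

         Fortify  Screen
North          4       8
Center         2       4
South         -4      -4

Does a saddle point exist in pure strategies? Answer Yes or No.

Yes

Row minima: North → 4, Center → 2, South → -4; maximin = 4.
Column maxima: Fortify → 4, Screen → 8; minimax = 4.
maximin = minimax = 4, so a saddle point exists.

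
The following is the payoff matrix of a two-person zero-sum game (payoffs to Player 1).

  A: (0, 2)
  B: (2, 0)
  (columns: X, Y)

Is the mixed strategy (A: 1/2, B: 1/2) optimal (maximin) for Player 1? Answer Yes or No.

Against X this mix gives (1/2)·0 + (1/2)·2 = 1.
Against Y this mix gives (1/2)·2 + (1/2)·0 = 1.
All of Player 2's active replies (X, Y) yield 1, and no column does worse for Player 1. The mix makes Player 2 indifferent and guarantees 1, so it is optimal.

Yes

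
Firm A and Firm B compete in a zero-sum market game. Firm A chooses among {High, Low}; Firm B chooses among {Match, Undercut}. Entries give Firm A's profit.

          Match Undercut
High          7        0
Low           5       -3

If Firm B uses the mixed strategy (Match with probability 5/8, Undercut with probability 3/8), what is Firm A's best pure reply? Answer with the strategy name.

High

Expected payoff of High: (5/8)·7 + (3/8)·0 = 35/8.
Expected payoff of Low: (5/8)·5 + (3/8)·(-3) = 2.
The largest is 35/8, so Firm A's best response is High.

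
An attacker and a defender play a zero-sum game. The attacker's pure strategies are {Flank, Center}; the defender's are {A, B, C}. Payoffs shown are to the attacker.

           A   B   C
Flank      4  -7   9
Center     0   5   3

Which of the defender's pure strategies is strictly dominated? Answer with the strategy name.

A holds the attacker's payoff strictly below C in every row: 4 < 9, 0 < 3.
So C is strictly dominated for the defender.

C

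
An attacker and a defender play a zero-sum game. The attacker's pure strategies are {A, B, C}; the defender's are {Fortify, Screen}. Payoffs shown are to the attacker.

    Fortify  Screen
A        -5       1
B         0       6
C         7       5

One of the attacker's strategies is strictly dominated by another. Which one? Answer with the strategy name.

A

B gives a strictly higher payoff than A against every column: 0 > -5, 6 > 1.
So A is strictly dominated and the attacker never plays it.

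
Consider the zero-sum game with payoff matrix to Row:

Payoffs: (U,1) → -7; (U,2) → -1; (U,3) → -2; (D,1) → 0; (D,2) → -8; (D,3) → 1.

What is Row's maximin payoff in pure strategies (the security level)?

-7

Row minima: U → -7, D → -8.
The best of these is -7.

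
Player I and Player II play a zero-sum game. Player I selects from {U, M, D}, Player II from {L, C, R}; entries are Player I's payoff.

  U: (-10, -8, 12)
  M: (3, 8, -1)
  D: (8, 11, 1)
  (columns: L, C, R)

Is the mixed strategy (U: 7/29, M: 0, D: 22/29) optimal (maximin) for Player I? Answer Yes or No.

Against L this mix gives (7/29)·(-10) + (22/29)·8 = 106/29.
Against C this mix gives (7/29)·(-8) + (22/29)·11 = 186/29.
Against R this mix gives (7/29)·12 + (22/29)·1 = 106/29.
All of Player II's active replies (L, R) yield 106/29, and no column does worse for Player I. The mix makes Player II indifferent and guarantees 106/29, so it is optimal.

Yes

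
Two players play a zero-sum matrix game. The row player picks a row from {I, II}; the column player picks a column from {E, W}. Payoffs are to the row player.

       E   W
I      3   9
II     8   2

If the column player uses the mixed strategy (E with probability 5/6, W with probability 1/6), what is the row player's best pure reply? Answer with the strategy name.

Expected payoff of I: (5/6)·3 + (1/6)·9 = 4.
Expected payoff of II: (5/6)·8 + (1/6)·2 = 7.
The largest is 7, so the row player's best response is II.

II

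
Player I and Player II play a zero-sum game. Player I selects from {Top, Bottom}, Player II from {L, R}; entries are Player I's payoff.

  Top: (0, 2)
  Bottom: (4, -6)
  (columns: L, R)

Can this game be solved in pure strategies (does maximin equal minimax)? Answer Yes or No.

No

Row minima: Top → 0, Bottom → -6; maximin = 0.
Column maxima: L → 4, R → 2; minimax = 2.
0 ≠ 2, so no pure-strategy equilibrium exists.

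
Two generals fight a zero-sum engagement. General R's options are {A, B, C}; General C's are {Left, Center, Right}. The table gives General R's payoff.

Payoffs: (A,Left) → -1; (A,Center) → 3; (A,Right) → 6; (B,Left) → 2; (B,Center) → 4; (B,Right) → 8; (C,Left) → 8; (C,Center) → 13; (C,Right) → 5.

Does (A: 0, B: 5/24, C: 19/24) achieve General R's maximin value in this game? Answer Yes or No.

No

Against Left this mix gives (5/24)·2 + (19/24)·8 = 27/4.
Against Center this mix gives (5/24)·4 + (19/24)·13 = 89/8.
Against Right this mix gives (5/24)·8 + (19/24)·5 = 45/8.
General C will play Right, holding General R to 45/8. Shifting weight toward the row that does better against Right would raise this floor (the equalizing mix achieves 6 against both Right and Left), so the proposed strategy is not optimal.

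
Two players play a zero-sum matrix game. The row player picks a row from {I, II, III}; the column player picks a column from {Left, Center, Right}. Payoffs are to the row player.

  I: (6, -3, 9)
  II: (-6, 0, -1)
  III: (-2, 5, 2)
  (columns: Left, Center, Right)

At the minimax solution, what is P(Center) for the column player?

Row minima: I → -3, II → -6, III → -2; maximin = -2.
Column maxima: Left → 6, Center → 5, Right → 9; minimax = 5.
-2 ≠ 5, so there is no saddle point; optimal play is mixed.
II is strictly dominated by III, so the row player never plays it.
Right is strictly dominated by Left (it gives the row player strictly more in every row), so the column player never plays it.
On the remaining 2×2 (I, III vs Left, Center):
Let the row player play I with probability p. Expected payoff against Left: 6p + (-2)(1−p) = 8p − 2; against Center: (-3)p + 5(1−p) = −8p + 5.
Setting these equal: 8p − 2 = −8p + 5 ⇒ 16p = 7 ⇒ p = 7/16, and the value is (8)·(7/16) − 2 = 3/2.
For the column player: with q = P(Left), equating I's and III's payoffs gives 9q − 3 = −7q + 5 ⇒ q = 1/2.

1/2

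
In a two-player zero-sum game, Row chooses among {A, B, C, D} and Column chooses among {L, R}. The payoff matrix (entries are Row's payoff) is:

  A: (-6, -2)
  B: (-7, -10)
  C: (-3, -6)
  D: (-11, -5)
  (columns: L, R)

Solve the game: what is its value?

Row minima: A → -6, B → -10, C → -6, D → -11; maximin = -6.
Column maxima: L → -3, R → -2; minimax = -3.
-6 ≠ -3, so there is no saddle point; optimal play is mixed.
B is strictly dominated by A, so Row never plays it.
D is strictly dominated by A, so Row never plays it.
On the remaining 2×2 (A, C vs L, R):
Let Row play A with probability p. Expected payoff against L: (-6)p + (-3)(1−p) = −3p − 3; against R: (-2)p + (-6)(1−p) = 4p − 6.
Setting these equal: −3p − 3 = 4p − 6 ⇒ −7p = -3 ⇒ p = 3/7, and the value is (-3)·(3/7) − 3 = -30/7.
For Column: with q = P(L), equating A's and C's payoffs gives −4q − 2 = 3q − 6 ⇒ q = 4/7.

-30/7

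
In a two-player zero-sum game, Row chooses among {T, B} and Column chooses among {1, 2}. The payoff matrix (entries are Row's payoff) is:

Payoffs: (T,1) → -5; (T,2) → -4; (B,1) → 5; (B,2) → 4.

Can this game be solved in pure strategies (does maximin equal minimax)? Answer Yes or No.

Yes

Row minima: T → -5, B → 4; maximin = 4.
Column maxima: 1 → 5, 2 → 4; minimax = 4.
maximin = minimax = 4, so a saddle point exists.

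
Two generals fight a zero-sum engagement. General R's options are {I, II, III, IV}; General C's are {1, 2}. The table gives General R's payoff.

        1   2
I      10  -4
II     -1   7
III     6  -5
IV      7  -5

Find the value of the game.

3

Row minima: I → -4, II → -1, III → -5, IV → -5; maximin = -1.
Column maxima: 1 → 10, 2 → 7; minimax = 7.
-1 ≠ 7, so there is no saddle point; optimal play is mixed.
III is strictly dominated by I, so General R never plays it.
IV is strictly dominated by I, so General R never plays it.
On the remaining 2×2 (I, II vs 1, 2):
Let General R play I with probability p. Expected payoff against 1: 10p + (-1)(1−p) = 11p − 1; against 2: (-4)p + 7(1−p) = −11p + 7.
Setting these equal: 11p − 1 = −11p + 7 ⇒ 22p = 8 ⇒ p = 4/11, and the value is (11)·(4/11) − 1 = 3.
For General C: with q = P(1), equating I's and II's payoffs gives 14q − 4 = −8q + 7 ⇒ q = 1/2.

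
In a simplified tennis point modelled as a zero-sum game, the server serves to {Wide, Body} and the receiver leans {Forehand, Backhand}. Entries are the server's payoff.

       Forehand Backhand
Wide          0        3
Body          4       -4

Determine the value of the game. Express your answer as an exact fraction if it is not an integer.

Row minima: Wide → 0, Body → -4; maximin = 0.
Column maxima: Forehand → 4, Backhand → 3; minimax = 3.
0 ≠ 3, so there is no saddle point; optimal play is mixed.
Let the server play Wide with probability p. Expected payoff against Forehand: 0p + 4(1−p) = −4p + 4; against Backhand: 3p + (-4)(1−p) = 7p − 4.
Setting these equal: −4p + 4 = 7p − 4 ⇒ −11p = -8 ⇒ p = 8/11, and the value is (-4)·(8/11) + 4 = 12/11.
For the receiver: with q = P(Forehand), equating Wide's and Body's payoffs gives −3q + 3 = 8q − 4 ⇒ q = 7/11.

12/11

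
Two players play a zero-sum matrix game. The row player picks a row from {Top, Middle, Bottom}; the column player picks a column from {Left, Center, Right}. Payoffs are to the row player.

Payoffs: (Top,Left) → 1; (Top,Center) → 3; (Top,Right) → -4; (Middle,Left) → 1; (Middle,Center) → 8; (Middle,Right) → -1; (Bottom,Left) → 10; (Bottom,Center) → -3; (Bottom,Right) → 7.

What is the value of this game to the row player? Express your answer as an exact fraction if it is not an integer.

53/19

Row minima: Top → -4, Middle → -1, Bottom → -3; maximin = -1.
Column maxima: Left → 10, Center → 8, Right → 7; minimax = 7.
-1 ≠ 7, so there is no saddle point; optimal play is mixed.
Left is strictly dominated by Right (it gives the row player strictly more in every row), so the column player never plays it.
With Left eliminated, Top is strictly dominated by Middle (Middle gives the row player strictly more in every remaining column), so the row player never plays it.
On the remaining 2×2 (Middle, Bottom vs Center, Right):
Let the row player play Middle with probability p. Expected payoff against Center: 8p + (-3)(1−p) = 11p − 3; against Right: (-1)p + 7(1−p) = −8p + 7.
Setting these equal: 11p − 3 = −8p + 7 ⇒ 19p = 10 ⇒ p = 10/19, and the value is (11)·(10/19) − 3 = 53/19.
For the column player: with q = P(Center), equating Middle's and Bottom's payoffs gives 9q − 1 = −10q + 7 ⇒ q = 8/19.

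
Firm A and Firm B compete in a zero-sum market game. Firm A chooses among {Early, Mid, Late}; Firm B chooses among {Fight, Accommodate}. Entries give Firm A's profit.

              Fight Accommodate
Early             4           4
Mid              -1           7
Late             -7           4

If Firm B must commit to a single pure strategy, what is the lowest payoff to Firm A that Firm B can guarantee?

4

Column maxima: Fight → 4, Accommodate → 7.
The smallest of these is 4.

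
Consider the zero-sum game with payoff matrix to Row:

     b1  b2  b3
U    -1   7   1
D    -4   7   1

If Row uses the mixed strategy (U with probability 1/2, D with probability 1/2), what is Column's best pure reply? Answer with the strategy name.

If Column plays b1, Row's expected payoff is (1/2)·(-1) + (1/2)·(-4) = -5/2.
If Column plays b2, Row's expected payoff is (1/2)·7 + (1/2)·7 = 7.
If Column plays b3, Row's expected payoff is (1/2)·1 + (1/2)·1 = 1.
Column minimizes Row's payoff; the smallest is -5/2, so the best response is b1.

b1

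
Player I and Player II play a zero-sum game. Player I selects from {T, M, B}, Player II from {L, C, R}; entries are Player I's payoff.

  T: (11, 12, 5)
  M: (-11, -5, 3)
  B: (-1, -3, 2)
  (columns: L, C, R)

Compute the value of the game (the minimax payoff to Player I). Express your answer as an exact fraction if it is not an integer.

Row minima: T → 5, M → -11, B → -3; maximin = 5.
Column maxima: L → 11, C → 12, R → 5; minimax = 5.
Since maximin = minimax = 5, there is a saddle point and the value is 5.

5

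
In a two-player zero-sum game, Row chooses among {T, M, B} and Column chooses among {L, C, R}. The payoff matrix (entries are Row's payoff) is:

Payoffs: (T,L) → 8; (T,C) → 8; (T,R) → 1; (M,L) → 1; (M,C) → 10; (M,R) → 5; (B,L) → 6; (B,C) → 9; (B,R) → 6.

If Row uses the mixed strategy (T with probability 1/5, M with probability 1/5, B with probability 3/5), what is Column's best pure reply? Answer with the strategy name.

If Column plays L, Row's expected payoff is (1/5)·8 + (1/5)·1 + (3/5)·6 = 27/5.
If Column plays C, Row's expected payoff is (1/5)·8 + (1/5)·10 + (3/5)·9 = 9.
If Column plays R, Row's expected payoff is (1/5)·1 + (1/5)·5 + (3/5)·6 = 24/5.
Column minimizes Row's payoff; the smallest is 24/5, so the best response is R.

R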